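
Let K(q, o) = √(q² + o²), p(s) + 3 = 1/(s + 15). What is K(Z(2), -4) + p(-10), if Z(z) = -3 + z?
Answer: -14/5 + √17 ≈ 1.3231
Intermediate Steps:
p(s) = -3 + 1/(15 + s) (p(s) = -3 + 1/(s + 15) = -3 + 1/(15 + s))
K(q, o) = √(o² + q²)
K(Z(2), -4) + p(-10) = √((-4)² + (-3 + 2)²) + (-44 - 3*(-10))/(15 - 10) = √(16 + (-1)²) + (-44 + 30)/5 = √(16 + 1) + (⅕)*(-14) = √17 - 14/5 = -14/5 + √17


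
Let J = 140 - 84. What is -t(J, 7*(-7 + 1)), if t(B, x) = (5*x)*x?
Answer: -8820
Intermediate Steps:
J = 56
t(B, x) = 5*x²
-t(J, 7*(-7 + 1)) = -5*(7*(-7 + 1))² = -5*(7*(-6))² = -5*(-42)² = -5*1764 = -1*8820 = -8820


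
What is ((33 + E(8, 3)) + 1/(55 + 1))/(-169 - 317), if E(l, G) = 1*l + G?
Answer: -2465/27216 ≈ -0.090572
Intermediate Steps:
E(l, G) = G + l (E(l, G) = l + G = G + l)
((33 + E(8, 3)) + 1/(55 + 1))/(-169 - 317) = ((33 + (3 + 8)) + 1/(55 + 1))/(-169 - 317) = ((33 + 11) + 1/56)/(-486) = (44 + 1/56)*(-1/486) = (2465/56)*(-1/486) = -2465/27216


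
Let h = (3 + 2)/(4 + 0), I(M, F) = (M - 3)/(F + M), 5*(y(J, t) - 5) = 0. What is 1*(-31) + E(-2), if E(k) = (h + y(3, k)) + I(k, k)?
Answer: -47/2 ≈ -23.500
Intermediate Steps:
y(J, t) = 5 (y(J, t) = 5 + (⅕)*0 = 5 + 0 = 5)
I(M, F) = (-3 + M)/(F + M)
h = 5/4 ≈ 1.2500
E(k) = 25/4 + (-3 + k)/(2*k) (E(k) = (5/4 + 5) + (-3 + k)/(k + k) = 25/4 + (-3 + k)/((2*k)) = 25/4 + (1/(2*k))*(-3 + k) = 25/4 + (-3 + k)/(2*k))
1*(-31) + E(-2) = 1*(-31) + (¾)*(-2 + 9*(-2))/(-2) = -31 + (¾)*(-½)*(-2 - 18) = -31 + (¾)*(-½)*(-20) = -31 + 15/2 = -47/2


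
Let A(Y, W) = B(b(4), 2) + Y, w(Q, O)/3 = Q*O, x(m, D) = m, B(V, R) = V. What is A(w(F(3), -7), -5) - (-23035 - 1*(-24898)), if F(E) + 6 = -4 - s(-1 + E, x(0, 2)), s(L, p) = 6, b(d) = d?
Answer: -1523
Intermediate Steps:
F(E) = -16 (F(E) = -6 + (-4 - 1*6) = -6 + (-4 - 6) = -6 - 10 = -16)
w(Q, O) = 3*O*Q (w(Q, O) = 3*(Q*O) = 3*(O*Q) = 3*O*Q)
A(Y, W) = 4 + Y
A(w(F(3), -7), -5) - (-23035 - 1*(-24898)) = (4 + 3*(-7)*(-16)) - (-23035 - 1*(-24898)) = (4 + 336) - (-23035 + 24898) = 340 - 1*1863 = 340 - 1863 = -1523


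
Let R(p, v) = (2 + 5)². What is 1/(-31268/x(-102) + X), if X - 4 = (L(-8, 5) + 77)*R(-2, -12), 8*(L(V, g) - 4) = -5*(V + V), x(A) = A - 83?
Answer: 185/856923 ≈ 0.00021589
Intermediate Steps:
x(A) = -83 + A
R(p, v) = 49 (R(p, v) = 7² = 49)
L(V, g) = 4 - 5*V/4 (L(V, g) = 4 + (-5*(V + V))/8 = 4 + (-10*V)/8 = 4 - 5*V/4)
X = 4463 (X = 4 + ((4 - 5/4*(-8)) + 77)*49 = 4 + ((4 + 10) + 77)*49 = 4 + (14 + 77)*49 = 4 + 91*49 = 4 + 4459 = 4463)
1/(-31268/x(-102) + X) = 1/(-31268/(-83 - 102) + 4463) = 1/(-31268/(-185) + 4463) = 1/(-31268*(-1/185) + 4463) = 1/(31268/185 + 4463) = 1/(856923/185) = 185/856923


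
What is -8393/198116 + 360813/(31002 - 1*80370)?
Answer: -5991431161/815049224 ≈ -7.3510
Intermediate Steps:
-8393/198116 + 360813/(31002 - 1*80370) = -8393*1/198116 + 360813/(31002 - 80370) = -8393/198116 + 360813/(-49368) = -8393/198116 + 360813*(-1/49368) = -8393/198116 - 120271/16456 = -5991431161/815049224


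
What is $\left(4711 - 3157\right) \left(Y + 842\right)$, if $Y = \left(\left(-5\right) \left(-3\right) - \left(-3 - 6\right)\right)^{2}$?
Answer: $2203572$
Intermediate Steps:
$Y = 576$ ($Y = \left(15 + \left(3 - -6\right)\right)^{2} = \left(15 + \left(3 + 6\right)\right)^{2} = \left(15 + 9\right)^{2} = 24^{2} = 576$)
$\left(4711 - 3157\right) \left(Y + 842\right) = \left(4711 - 3157\right) \left(576 + 842\right) = 1554 \cdot 1418 = 2203572$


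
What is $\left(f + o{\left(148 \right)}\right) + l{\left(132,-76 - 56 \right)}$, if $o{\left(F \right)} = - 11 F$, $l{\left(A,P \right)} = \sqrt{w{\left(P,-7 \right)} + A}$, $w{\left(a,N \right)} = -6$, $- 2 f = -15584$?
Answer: $6164 + 3 \sqrt{14} \approx 6175.2$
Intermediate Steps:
$f = 7792$ ($f = \left(- \frac{1}{2}\right) \left(-15584\right) = 7792$)
$l{\left(A,P \right)} = \sqrt{-6 + A}$
$\left(f + o{\left(148 \right)}\right) + l{\left(132,-76 - 56 \right)} = \left(7792 - 1628\right) + \sqrt{-6 + 132} = \left(7792 - 1628\right) + \sqrt{126} = 6164 + 3 \sqrt{14}$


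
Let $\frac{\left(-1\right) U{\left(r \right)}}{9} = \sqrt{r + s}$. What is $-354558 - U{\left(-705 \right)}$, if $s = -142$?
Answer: $-354558 + 99 i \sqrt{7} \approx -3.5456 \cdot 10^{5} + 261.93 i$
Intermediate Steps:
$U{\left(r \right)} = - 9 \sqrt{-142 + r}$ ($U{\left(r \right)} = - 9 \sqrt{r - 142} = - 9 \sqrt{-142 + r}$)
$-354558 - U{\left(-705 \right)} = -354558 - - 9 \sqrt{-142 - 705} = -354558 - - 9 \sqrt{-847} = -354558 - - 9 \cdot 11 i \sqrt{7} = -354558 - - 99 i \sqrt{7} = -354558 + 99 i \sqrt{7}$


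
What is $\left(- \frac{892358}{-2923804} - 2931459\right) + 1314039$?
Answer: $- \frac{2364509086661}{1461902} \approx -1.6174 \cdot 10^{6}$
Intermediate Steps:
$\left(- \frac{892358}{-2923804} - 2931459\right) + 1314039 = \left(\left(-892358\right) \left(- \frac{1}{2923804}\right) - 2931459\right) + 1314039 = \left(\frac{446179}{1461902} - 2931459\right) + 1314039 = - \frac{4285505328839}{1461902} + 1314039 = - \frac{2364509086661}{1461902}$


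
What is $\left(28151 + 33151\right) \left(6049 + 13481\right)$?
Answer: $1197228060$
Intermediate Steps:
$\left(28151 + 33151\right) \left(6049 + 13481\right) = 61302 \cdot 19530 = 1197228060$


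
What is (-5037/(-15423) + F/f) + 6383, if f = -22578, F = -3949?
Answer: 13980289585/2190066 ≈ 6383.5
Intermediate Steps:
(-5037/(-15423) + F/f) + 6383 = (-5037/(-15423) - 3949/(-22578)) + 6383 = (-5037*(-1/15423) - 3949*(-1/22578)) + 6383 = (1679/5141 + 3949/22578) + 6383 = 1098307/2190066 + 6383 = 13980289585/2190066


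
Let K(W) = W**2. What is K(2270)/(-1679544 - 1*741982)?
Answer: -2576450/1210763 ≈ -2.1280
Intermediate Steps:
K(2270)/(-1679544 - 1*741982) = 2270**2/(-1679544 - 1*741982) = 5152900/(-1679544 - 741982) = 5152900/(-2421526) = 5152900*(-1/2421526) = -2576450/1210763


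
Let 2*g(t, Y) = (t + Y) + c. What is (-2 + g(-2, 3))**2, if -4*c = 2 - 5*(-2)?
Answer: 9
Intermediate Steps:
c = -3 (c = -(2 - 5*(-2))/4 = -(2 + 10)/4 = -1/4*12 = -3)
g(t, Y) = -3/2 + Y/2 + t/2 (g(t, Y) = ((t + Y) - 3)/2 = ((Y + t) - 3)/2 = (-3 + Y + t)/2 = -3/2 + Y/2 + t/2)
(-2 + g(-2, 3))**2 = (-2 + (-3/2 + (1/2)*3 + (1/2)*(-2)))**2 = (-2 + (-3/2 + 3/2 - 1))**2 = (-2 - 1)**2 = (-3)**2 = 9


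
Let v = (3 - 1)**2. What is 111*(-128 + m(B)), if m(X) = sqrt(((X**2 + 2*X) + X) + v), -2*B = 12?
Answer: -14208 + 111*sqrt(22) ≈ -13687.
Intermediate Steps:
B = -6 (B = -1/2*12 = -6)
v = 4 (v = 2**2 = 4)
m(X) = sqrt(4 + X**2 + 3*X) (m(X) = sqrt(((X**2 + 2*X) + X) + 4) = sqrt((X**2 + 3*X) + 4) = sqrt(4 + X**2 + 3*X))
111*(-128 + m(B)) = 111*(-128 + sqrt(4 + (-6)**2 + 3*(-6))) = 111*(-128 + sqrt(4 + 36 - 18)) = 111*(-128 + sqrt(22)) = -14208 + 111*sqrt(22)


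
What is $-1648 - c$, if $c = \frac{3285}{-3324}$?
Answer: $- \frac{1824889}{1108} \approx -1647.0$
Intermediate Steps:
$c = - \frac{1095}{1108}$ ($c = 3285 \left(- \frac{1}{3324}\right) = - \frac{1095}{1108} \approx -0.98827$)
$-1648 - c = -1648 - - \frac{1095}{1108} = -1648 + \frac{1095}{1108} = - \frac{1824889}{1108}$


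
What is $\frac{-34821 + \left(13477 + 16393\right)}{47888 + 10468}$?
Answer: $- \frac{4951}{58356} \approx -0.084841$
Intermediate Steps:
$\frac{-34821 + \left(13477 + 16393\right)}{47888 + 10468} = \frac{-34821 + 29870}{58356} = \left(-4951\right) \frac{1}{58356} = - \frac{4951}{58356}$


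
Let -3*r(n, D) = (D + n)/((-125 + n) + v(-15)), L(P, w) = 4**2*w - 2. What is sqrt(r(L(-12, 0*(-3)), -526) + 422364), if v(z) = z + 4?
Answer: 2*sqrt(502717233)/69 ≈ 649.89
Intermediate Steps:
v(z) = 4 + z
L(P, w) = -2 + 16*w (L(P, w) = 16*w - 2 = -2 + 16*w)
r(n, D) = -(D + n)/(3*(-136 + n)) (r(n, D) = -(D + n)/(3*((-125 + n) + (4 - 15))) = -(D + n)/(3*((-125 + n) - 11)) = -(D + n)/(3*(-136 + n)))
sqrt(r(L(-12, 0*(-3)), -526) + 422364) = sqrt((-1*(-526) - (-2 + 16*(0*(-3))))/(3*(-136 + (-2 + 16*(0*(-3))))) + 422364) = sqrt((526 - (-2 + 16*0))/(3*(-136 + (-2 + 16*0))) + 422364) = sqrt((526 - (-2 + 0))/(3*(-136 + (-2 + 0))) + 422364) = sqrt((526 - 1*(-2))/(3*(-136 - 2)) + 422364) = sqrt((1/3)*(526 + 2)/(-138) + 422364) = sqrt((1/3)*(-1/138)*528 + 422364) = sqrt(-88/69 + 422364) = sqrt(29143028/69) = 2*sqrt(502717233)/69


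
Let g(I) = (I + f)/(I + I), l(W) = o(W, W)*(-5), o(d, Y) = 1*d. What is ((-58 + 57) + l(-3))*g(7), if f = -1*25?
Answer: -18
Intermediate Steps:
o(d, Y) = d
f = -25
l(W) = -5*W (l(W) = W*(-5) = -5*W)
g(I) = (-25 + I)/(2*I) (g(I) = (I - 25)/(I + I) = (-25 + I)/((2*I)) = (-25 + I)*(1/(2*I)) = (-25 + I)/(2*I))
((-58 + 57) + l(-3))*g(7) = ((-58 + 57) - 5*(-3))*((½)*(-25 + 7)/7) = (-1 + 15)*((½)*(⅐)*(-18)) = 14*(-9/7) = -18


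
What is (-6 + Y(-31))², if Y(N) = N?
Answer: 1369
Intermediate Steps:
(-6 + Y(-31))² = (-6 - 31)² = (-37)² = 1369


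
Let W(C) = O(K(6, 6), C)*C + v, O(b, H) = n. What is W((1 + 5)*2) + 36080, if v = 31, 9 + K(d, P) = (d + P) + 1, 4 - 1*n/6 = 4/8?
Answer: 36363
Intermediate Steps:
n = 21 (n = 24 - 24/8 = 24 - 6*½ = 24 - 3 = 21)
K(d, P) = -8 + P + d (K(d, P) = -9 + ((d + P) + 1) = -9 + ((P + d) + 1) = -9 + (1 + P + d) = -8 + P + d)
O(b, H) = 21
W(C) = 31 + 21*C (W(C) = 21*C + 31 = 31 + 21*C)
W((1 + 5)*2) + 36080 = (31 + 21*((1 + 5)*2)) + 36080 = (31 + 21*(6*2)) + 36080 = (31 + 21*12) + 36080 = (31 + 252) + 36080 = 283 + 36080 = 36363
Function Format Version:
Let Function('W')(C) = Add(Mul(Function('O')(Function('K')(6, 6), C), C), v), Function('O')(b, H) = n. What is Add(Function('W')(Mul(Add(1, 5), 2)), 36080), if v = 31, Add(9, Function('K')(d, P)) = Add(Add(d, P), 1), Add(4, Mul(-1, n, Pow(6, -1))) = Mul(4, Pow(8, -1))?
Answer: 36363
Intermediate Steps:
n = 21 (n = Add(24, Mul(-6, Mul(4, Pow(8, -1)))) = Add(24, Mul(-6, Mul(4, Rational(1, 8)))) = Add(24, Mul(-6, Rational(1, 2))) = Add(24, -3) = 21)
Function('K')(d, P) = Add(-8, P, d) (Function('K')(d, P) = Add(-9, Add(Add(d, P), 1)) = Add(-9, Add(Add(P, d), 1)) = Add(-9, Add(1, P, d)) = Add(-8, P, d))
Function('O')(b, H) = 21
Function('W')(C) = Add(31, Mul(21, C)) (Function('W')(C) = Add(Mul(21, C), 31) = Add(31, Mul(21, C)))
Add(Function('W')(Mul(Add(1, 5), 2)), 36080) = Add(Add(31, Mul(21, Mul(Add(1, 5), 2))), 36080) = Add(Add(31, Mul(21, Mul(6, 2))), 36080) = Add(Add(31, Mul(21, 12)), 36080) = Add(Add(31, 252), 36080) = Add(283, 36080) = 36363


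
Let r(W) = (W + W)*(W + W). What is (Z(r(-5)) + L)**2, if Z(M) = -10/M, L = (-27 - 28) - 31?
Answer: 741321/100 ≈ 7413.2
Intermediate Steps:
L = -86 (L = -55 - 31 = -86)
r(W) = 4*W**2 (r(W) = (2*W)*(2*W) = 4*W**2)
(Z(r(-5)) + L)**2 = (-10/(4*(-5)**2) - 86)**2 = (-10/(4*25) - 86)**2 = (-10/100 - 86)**2 = (-10*1/100 - 86)**2 = (-1/10 - 86)**2 = (-861/10)**2 = 741321/100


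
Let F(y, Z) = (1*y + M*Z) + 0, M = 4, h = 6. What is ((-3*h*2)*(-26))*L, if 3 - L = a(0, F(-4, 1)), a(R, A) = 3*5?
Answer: -11232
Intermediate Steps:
F(y, Z) = y + 4*Z (F(y, Z) = (1*y + 4*Z) + 0 = (y + 4*Z) + 0 = y + 4*Z)
a(R, A) = 15
L = -12 (L = 3 - 1*15 = 3 - 15 = -12)
((-3*h*2)*(-26))*L = ((-3*6*2)*(-26))*(-12) = (-18*2*(-26))*(-12) = -36*(-26)*(-12) = 936*(-12) = -11232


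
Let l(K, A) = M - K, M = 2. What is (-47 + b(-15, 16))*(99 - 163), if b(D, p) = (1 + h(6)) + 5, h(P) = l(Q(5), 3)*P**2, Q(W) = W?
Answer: 9536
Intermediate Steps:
l(K, A) = 2 - K
h(P) = -3*P**2 (h(P) = (2 - 1*5)*P**2 = (2 - 5)*P**2 = -3*P**2)
b(D, p) = -102 (b(D, p) = (1 - 3*6**2) + 5 = (1 - 3*36) + 5 = (1 - 108) + 5 = -107 + 5 = -102)
(-47 + b(-15, 16))*(99 - 163) = (-47 - 102)*(99 - 163) = -149*(-64) = 9536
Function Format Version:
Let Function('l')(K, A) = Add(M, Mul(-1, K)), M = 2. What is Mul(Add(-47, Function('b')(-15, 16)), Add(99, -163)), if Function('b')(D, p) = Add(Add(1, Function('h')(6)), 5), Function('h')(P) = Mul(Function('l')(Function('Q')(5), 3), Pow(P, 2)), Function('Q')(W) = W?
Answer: 9536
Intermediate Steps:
Function('l')(K, A) = Add(2, Mul(-1, K))
Function('h')(P) = Mul(-3, Pow(P, 2)) (Function('h')(P) = Mul(Add(2, Mul(-1, 5)), Pow(P, 2)) = Mul(Add(2, -5), Pow(P, 2)) = Mul(-3, Pow(P, 2)))
Function('b')(D, p) = -102 (Function('b')(D, p) = Add(Add(1, Mul(-3, Pow(6, 2))), 5) = Add(Add(1, Mul(-3, 36)), 5) = Add(Add(1, -108), 5) = Add(-107, 5) = -102)
Mul(Add(-47, Function('b')(-15, 16)), Add(99, -163)) = Mul(Add(-47, -102), Add(99, -163)) = Mul(-149, -64) = 9536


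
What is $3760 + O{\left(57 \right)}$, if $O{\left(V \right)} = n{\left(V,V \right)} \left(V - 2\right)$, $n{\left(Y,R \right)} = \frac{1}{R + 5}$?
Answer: $\frac{233175}{62} \approx 3760.9$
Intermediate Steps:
$n{\left(Y,R \right)} = \frac{1}{5 + R}$
$O{\left(V \right)} = \frac{-2 + V}{5 + V}$ ($O{\left(V \right)} = \frac{V - 2}{5 + V} = \frac{-2 + V}{5 + V}$)
$3760 + O{\left(57 \right)} = 3760 + \frac{-2 + 57}{5 + 57} = 3760 + \frac{1}{62} \cdot 55 = 3760 + \frac{55}{62} = \frac{233175}{62}$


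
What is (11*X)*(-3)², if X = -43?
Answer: -4257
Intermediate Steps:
(11*X)*(-3)² = (11*(-43))*(-3)² = -473*9 = -4257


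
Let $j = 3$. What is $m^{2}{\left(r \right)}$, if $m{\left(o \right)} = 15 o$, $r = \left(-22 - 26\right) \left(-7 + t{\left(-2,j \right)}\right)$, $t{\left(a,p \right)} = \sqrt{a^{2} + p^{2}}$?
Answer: $32140800 - 7257600 \sqrt{13} \approx 5.9732 \cdot 10^{6}$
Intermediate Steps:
$r = 336 - 48 \sqrt{13}$ ($r = \left(-22 - 26\right) \left(-7 + \sqrt{\left(-2\right)^{2} + 3^{2}}\right) = - 48 \left(-7 + \sqrt{4 + 9}\right) = - 48 \left(-7 + \sqrt{13}\right) = 336 - 48 \sqrt{13} \approx 162.93$)
$m^{2}{\left(r \right)} = \left(15 \left(336 - 48 \sqrt{13}\right)\right)^{2} = \left(5040 - 720 \sqrt{13}\right)^{2}$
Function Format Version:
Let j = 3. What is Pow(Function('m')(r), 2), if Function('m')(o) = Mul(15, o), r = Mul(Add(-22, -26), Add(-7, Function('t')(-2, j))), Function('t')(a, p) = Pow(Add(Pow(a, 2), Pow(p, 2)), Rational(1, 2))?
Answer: Add(32140800, Mul(-7257600, Pow(13, Rational(1, 2)))) ≈ 5.9732e+6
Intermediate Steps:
r = Add(336, Mul(-48, Pow(13, Rational(1, 2)))) (r = Mul(Add(-22, -26), Add(-7, Pow(Add(Pow(-2, 2), Pow(3, 2)), Rational(1, 2)))) = Mul(-48, Add(-7, Pow(Add(4, 9), Rational(1, 2)))) = Mul(-48, Add(-7, Pow(13, Rational(1, 2)))) = Add(336, Mul(-48, Pow(13, Rational(1, 2)))) ≈ 162.93)
Pow(Function('m')(r), 2) = Pow(Mul(15, Add(336, Mul(-48, Pow(13, Rational(1, 2))))), 2) = Pow(Add(5040, Mul(-720, Pow(13, Rational(1, 2)))), 2)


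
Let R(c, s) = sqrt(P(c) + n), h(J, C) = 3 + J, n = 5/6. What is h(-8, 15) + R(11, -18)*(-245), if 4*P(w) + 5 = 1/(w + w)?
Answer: -5 - 245*I*sqrt(7062)/132 ≈ -5.0 - 155.98*I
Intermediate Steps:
P(w) = -5/4 + 1/(8*w) (P(w) = -5/4 + 1/(4*(w + w)) = -5/4 + 1/(4*((2*w))) = -5/4 + (1/(2*w))/4 = -5/4 + 1/(8*w))
n = 5/6 (n = 5*(1/6) = 5/6 ≈ 0.83333)
R(c, s) = sqrt(5/6 + (1 - 10*c)/(8*c)) (R(c, s) = sqrt((1 - 10*c)/(8*c) + 5/6) = sqrt(5/6 + (1 - 10*c)/(8*c)))
h(-8, 15) + R(11, -18)*(-245) = (3 - 8) + (sqrt(-60 + 18/11)/12)*(-245) = -5 + (sqrt(-60 + 18*(1/11))/12)*(-245) = -5 + (sqrt(-60 + 18/11)/12)*(-245) = -5 + (sqrt(-642/11)/12)*(-245) = -5 + ((I*sqrt(7062)/11)/12)*(-245) = -5 + (I*sqrt(7062)/132)*(-245) = -5 - 245*I*sqrt(7062)/132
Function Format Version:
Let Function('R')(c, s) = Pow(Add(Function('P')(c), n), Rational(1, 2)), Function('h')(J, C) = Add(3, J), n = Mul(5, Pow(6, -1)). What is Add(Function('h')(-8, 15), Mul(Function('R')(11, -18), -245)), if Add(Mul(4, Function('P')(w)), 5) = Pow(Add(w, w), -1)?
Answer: Add(-5, Mul(Rational(-245, 132), I, Pow(7062, Rational(1, 2)))) ≈ Add(-5.0000, Mul(-155.98, I))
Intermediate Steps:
Function('P')(w) = Add(Rational(-5, 4), Mul(Rational(1, 8), Pow(w, -1))) (Function('P')(w) = Add(Rational(-5, 4), Mul(Rational(1, 4), Pow(Add(w, w), -1))) = Add(Rational(-5, 4), Mul(Rational(1, 4), Pow(Mul(2, w), -1))) = Add(Rational(-5, 4), Mul(Rational(1, 4), Mul(Rational(1, 2), Pow(w, -1)))) = Add(Rational(-5, 4), Mul(Rational(1, 8), Pow(w, -1))))
n = Rational(5, 6) (n = Mul(5, Rational(1, 6)) = Rational(5, 6) ≈ 0.83333)
Function('R')(c, s) = Pow(Add(Rational(5, 6), Mul(Rational(1, 8), Pow(c, -1), Add(1, Mul(-10, c)))), Rational(1, 2)) (Function('R')(c, s) = Pow(Add(Mul(Rational(1, 8), Pow(c, -1), Add(1, Mul(-10, c))), Rational(5, 6)), Rational(1, 2)) = Pow(Add(Rational(5, 6), Mul(Rational(1, 8), Pow(c, -1), Add(1, Mul(-10, c)))), Rational(1, 2)))
Add(Function('h')(-8, 15), Mul(Function('R')(11, -18), -245)) = Add(Add(3, -8), Mul(Mul(Rational(1, 12), Pow(Add(-60, Mul(18, Pow(11, -1))), Rational(1, 2))), -245)) = Add(-5, Mul(Mul(Rational(1, 12), Pow(Add(-60, Mul(18, Rational(1, 11))), Rational(1, 2))), -245)) = Add(-5, Mul(Mul(Rational(1, 12), Pow(Add(-60, Rational(18, 11)), Rational(1, 2))), -245)) = Add(-5, Mul(Mul(Rational(1, 12), Pow(Rational(-642, 11), Rational(1, 2))), -245)) = Add(-5, Mul(Mul(Rational(1, 12), Mul(Rational(1, 11), I, Pow(7062, Rational(1, 2)))), -245)) = Add(-5, Mul(Mul(Rational(1, 132), I, Pow(7062, Rational(1, 2))), -245)) = Add(-5, Mul(Rational(-245, 132), I, Pow(7062, Rational(1, 2))))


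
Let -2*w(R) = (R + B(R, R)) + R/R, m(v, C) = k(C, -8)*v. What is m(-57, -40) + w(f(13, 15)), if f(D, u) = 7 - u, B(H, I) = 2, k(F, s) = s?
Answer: 917/2 ≈ 458.50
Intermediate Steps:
m(v, C) = -8*v
w(R) = -3/2 - R/2 (w(R) = -((R + 2) + R/R)/2 = -((2 + R) + 1)/2 = -(3 + R)/2 = -3/2 - R/2)
m(-57, -40) + w(f(13, 15)) = -8*(-57) + (-3/2 - (7 - 1*15)/2) = 456 + (-3/2 - (7 - 15)/2) = 456 + (-3/2 - ½*(-8)) = 456 + (-3/2 + 4) = 456 + 5/2 = 917/2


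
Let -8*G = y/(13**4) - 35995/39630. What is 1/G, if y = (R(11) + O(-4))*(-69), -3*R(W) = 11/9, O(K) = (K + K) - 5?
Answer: 5432987664/594834625 ≈ 9.1336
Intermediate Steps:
O(K) = -5 + 2*K (O(K) = 2*K - 5 = -5 + 2*K)
R(W) = -11/27 (R(W) = -11/(3*9) = -1/3*11/9 = -11/27)
y = 8326/9 (y = (-11/27 + (-5 + 2*(-4)))*(-69) = (-11/27 + (-5 - 8))*(-69) = (-11/27 - 13)*(-69) = -362/27*(-69) = 8326/9 ≈ 925.11)
G = 594834625/5432987664 (G = -(8326/(9*(13**4)) - 35995/39630)/8 = -((8326/9)/28561 - 35995*1/39630)/8 = -((8326/9)*(1/28561) - 7199/7926)/8 = -(8326/257049 - 7199/7926)/8 = -1/8*(-594834625/679123458) = 594834625/5432987664 ≈ 0.10949)
1/G = 1/(594834625/5432987664) = 5432987664/594834625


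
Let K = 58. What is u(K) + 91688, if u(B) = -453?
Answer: 91235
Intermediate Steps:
u(K) + 91688 = -453 + 91688 = 91235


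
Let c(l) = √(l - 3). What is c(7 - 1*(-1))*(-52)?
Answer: -52*√5 ≈ -116.28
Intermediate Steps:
c(l) = √(-3 + l)
c(7 - 1*(-1))*(-52) = √(-3 + (7 - 1*(-1)))*(-52) = √(-3 + (7 + 1))*(-52) = √(-3 + 8)*(-52) = √5*(-52) = -52*√5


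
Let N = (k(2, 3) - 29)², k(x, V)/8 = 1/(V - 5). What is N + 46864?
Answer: 47953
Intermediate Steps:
k(x, V) = 8/(-5 + V) (k(x, V) = 8/(V - 5) = 8/(-5 + V))
N = 1089 (N = (8/(-5 + 3) - 29)² = (8/(-2) - 29)² = (8*(-½) - 29)² = (-4 - 29)² = (-33)² = 1089)
N + 46864 = 1089 + 46864 = 47953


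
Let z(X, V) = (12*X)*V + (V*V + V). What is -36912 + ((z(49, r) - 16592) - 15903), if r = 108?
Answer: 5869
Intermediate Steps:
z(X, V) = V + V² + 12*V*X (z(X, V) = 12*V*X + (V² + V) = 12*V*X + (V + V²) = V + V² + 12*V*X)
-36912 + ((z(49, r) - 16592) - 15903) = -36912 + ((108*(1 + 108 + 12*49) - 16592) - 15903) = -36912 + ((108*(1 + 108 + 588) - 16592) - 15903) = -36912 + ((108*697 - 16592) - 15903) = -36912 + ((75276 - 16592) - 15903) = -36912 + (58684 - 15903) = -36912 + 42781 = 5869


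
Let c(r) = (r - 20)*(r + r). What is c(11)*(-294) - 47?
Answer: 58165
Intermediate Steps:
c(r) = 2*r*(-20 + r) (c(r) = (-20 + r)*(2*r) = 2*r*(-20 + r))
c(11)*(-294) - 47 = (2*11*(-20 + 11))*(-294) - 47 = (2*11*(-9))*(-294) - 47 = -198*(-294) - 47 = 58212 - 47 = 58165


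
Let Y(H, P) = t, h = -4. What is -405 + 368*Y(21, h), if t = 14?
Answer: 4747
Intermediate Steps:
Y(H, P) = 14
-405 + 368*Y(21, h) = -405 + 368*14 = -405 + 5152 = 4747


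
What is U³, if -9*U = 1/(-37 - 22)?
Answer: 1/149721291 ≈ 6.6791e-9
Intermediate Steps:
U = 1/531 (U = -1/(9*(-37 - 22)) = -⅑/(-59) = -⅑*(-1/59) = 1/531 ≈ 0.0018832)
U³ = (1/531)³ = 1/149721291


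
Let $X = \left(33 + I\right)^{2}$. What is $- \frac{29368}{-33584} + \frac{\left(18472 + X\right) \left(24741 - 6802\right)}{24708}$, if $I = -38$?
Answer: $\frac{696530668151}{51862092} \approx 13430.0$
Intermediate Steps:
$X = 25$ ($X = \left(33 - 38\right)^{2} = \left(-5\right)^{2} = 25$)
$- \frac{29368}{-33584} + \frac{\left(18472 + X\right) \left(24741 - 6802\right)}{24708} = - \frac{29368}{-33584} + \frac{\left(18472 + 25\right) \left(24741 - 6802\right)}{24708} = \left(-29368\right) \left(- \frac{1}{33584}\right) + 18497 \cdot 17939 \cdot \frac{1}{24708} = \frac{3671}{4198} + 331817683 \cdot \frac{1}{24708} = \frac{3671}{4198} + \frac{331817683}{24708} = \frac{696530668151}{51862092}$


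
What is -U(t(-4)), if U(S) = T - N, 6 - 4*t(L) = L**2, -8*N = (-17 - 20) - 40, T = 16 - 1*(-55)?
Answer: -491/8 ≈ -61.375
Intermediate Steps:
T = 71 (T = 16 + 55 = 71)
N = 77/8 (N = -((-17 - 20) - 40)/8 = -(-37 - 40)/8 = -1/8*(-77) = 77/8 ≈ 9.6250)
t(L) = 3/2 - L**2/4
U(S) = 491/8 (U(S) = 71 - 1*77/8 = 71 - 77/8 = 491/8)
-U(t(-4)) = -1*491/8 = -491/8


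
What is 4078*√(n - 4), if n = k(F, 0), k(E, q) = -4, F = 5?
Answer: 8156*I*√2 ≈ 11534.0*I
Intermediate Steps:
n = -4
4078*√(n - 4) = 4078*√(-4 - 4) = 4078*√(-8) = 4078*(2*I*√2) = 8156*I*√2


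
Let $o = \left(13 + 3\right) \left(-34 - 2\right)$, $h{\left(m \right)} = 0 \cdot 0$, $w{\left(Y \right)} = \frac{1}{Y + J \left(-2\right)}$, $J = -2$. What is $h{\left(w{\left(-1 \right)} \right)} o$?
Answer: $0$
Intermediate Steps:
$w{\left(Y \right)} = \frac{1}{4 + Y}$ ($w{\left(Y \right)} = \frac{1}{Y - -4} = \frac{1}{Y + 4} = \frac{1}{4 + Y}$)
$h{\left(m \right)} = 0$
$o = -576$ ($o = 16 \left(-36\right) = -576$)
$h{\left(w{\left(-1 \right)} \right)} o = 0 \left(-576\right) = 0$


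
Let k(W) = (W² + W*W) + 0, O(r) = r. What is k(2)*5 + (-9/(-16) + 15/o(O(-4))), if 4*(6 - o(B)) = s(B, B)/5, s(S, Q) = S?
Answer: 21319/496 ≈ 42.982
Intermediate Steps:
k(W) = 2*W² (k(W) = (W² + W²) + 0 = 2*W² + 0 = 2*W²)
o(B) = 6 - B/20 (o(B) = 6 - B/(4*5) = 6 - B/20)
k(2)*5 + (-9/(-16) + 15/o(O(-4))) = (2*2²)*5 + (-9/(-16) + 15/(6 - 1/20*(-4))) = (2*4)*5 + (-9*(-1/16) + 15/(6 + ⅕)) = 8*5 + (9/16 + 15/(31/5)) = 40 + (9/16 + 15*(5/31)) = 40 + (9/16 + 75/31) = 40 + 1479/496 = 21319/496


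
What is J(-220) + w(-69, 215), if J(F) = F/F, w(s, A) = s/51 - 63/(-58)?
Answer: 723/986 ≈ 0.73327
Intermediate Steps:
w(s, A) = 63/58 + s/51 (w(s, A) = s*(1/51) - 63*(-1/58) = s/51 + 63/58 = 63/58 + s/51)
J(F) = 1
J(-220) + w(-69, 215) = 1 + (63/58 + (1/51)*(-69)) = 1 + (63/58 - 23/17) = 1 - 263/986 = 723/986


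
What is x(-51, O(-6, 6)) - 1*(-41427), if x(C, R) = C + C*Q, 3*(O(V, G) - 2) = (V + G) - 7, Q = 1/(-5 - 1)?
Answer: 82769/2 ≈ 41385.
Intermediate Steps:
Q = -⅙ (Q = 1/(-6) = -⅙ ≈ -0.16667)
O(V, G) = -⅓ + G/3 + V/3 (O(V, G) = 2 + ((V + G) - 7)/3 = 2 + ((G + V) - 7)/3 = 2 + (-7 + G + V)/3 = 2 + (-7/3 + G/3 + V/3) = -⅓ + G/3 + V/3)
x(C, R) = 5*C/6 (x(C, R) = C + C*(-⅙) = C - C/6 = 5*C/6)
x(-51, O(-6, 6)) - 1*(-41427) = (⅚)*(-51) - 1*(-41427) = -85/2 + 41427 = 82769/2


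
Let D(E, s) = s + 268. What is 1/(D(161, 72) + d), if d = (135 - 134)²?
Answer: 1/341 ≈ 0.0029326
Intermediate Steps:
D(E, s) = 268 + s
d = 1 (d = 1² = 1)
1/(D(161, 72) + d) = 1/((268 + 72) + 1) = 1/(340 + 1) = 1/341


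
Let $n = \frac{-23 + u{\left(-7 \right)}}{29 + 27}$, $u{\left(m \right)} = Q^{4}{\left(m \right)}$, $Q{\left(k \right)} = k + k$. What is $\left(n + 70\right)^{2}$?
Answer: $\frac{1790389969}{3136} \approx 5.7092 \cdot 10^{5}$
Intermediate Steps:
$Q{\left(k \right)} = 2 k$
$u{\left(m \right)} = 16 m^{4}$ ($u{\left(m \right)} = \left(2 m\right)^{4} = 16 m^{4}$)
$n = \frac{38393}{56}$ ($n = \frac{-23 + 16 \left(-7\right)^{4}}{29 + 27} = \frac{-23 + 16 \cdot 2401}{56} = \left(-23 + 38416\right) \frac{1}{56} = 38393 \cdot \frac{1}{56} = \frac{38393}{56} \approx 685.59$)
$\left(n + 70\right)^{2} = \left(\frac{38393}{56} + 70\right)^{2} = \left(\frac{42313}{56}\right)^{2} = \frac{1790389969}{3136}$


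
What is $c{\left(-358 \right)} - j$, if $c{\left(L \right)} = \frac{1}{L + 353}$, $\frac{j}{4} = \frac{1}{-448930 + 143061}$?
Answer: $- \frac{305849}{1529345} \approx -0.19999$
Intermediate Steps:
$j = - \frac{4}{305869}$ ($j = \frac{4}{-448930 + 143061} = \frac{4}{-305869} = 4 \left(- \frac{1}{305869}\right) = - \frac{4}{305869} \approx -1.3077 \cdot 10^{-5}$)
$c{\left(L \right)} = \frac{1}{353 + L}$
$c{\left(-358 \right)} - j = \frac{1}{353 - 358} - - \frac{4}{305869} = \frac{1}{-5} + \frac{4}{305869} = - \frac{1}{5} + \frac{4}{305869} = - \frac{305849}{1529345}$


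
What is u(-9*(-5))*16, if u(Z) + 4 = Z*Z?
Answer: 32336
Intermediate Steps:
u(Z) = -4 + Z**2 (u(Z) = -4 + Z*Z = -4 + Z**2)
u(-9*(-5))*16 = (-4 + (-9*(-5))**2)*16 = (-4 + 45**2)*16 = (-4 + 2025)*16 = 2021*16 = 32336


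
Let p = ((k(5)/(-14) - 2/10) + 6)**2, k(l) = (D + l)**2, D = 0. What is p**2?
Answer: 6234839521/24010000 ≈ 259.68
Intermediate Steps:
k(l) = l**2 (k(l) = (0 + l)**2 = l**2)
p = 78961/4900 (p = ((5**2/(-14) - 2/10) + 6)**2 = ((25*(-1/14) - 2*1/10) + 6)**2 = ((-25/14 - 1/5) + 6)**2 = (-139/70 + 6)**2 = (281/70)**2 = 78961/4900 ≈ 16.115)
p**2 = (78961/4900)**2 = 6234839521/24010000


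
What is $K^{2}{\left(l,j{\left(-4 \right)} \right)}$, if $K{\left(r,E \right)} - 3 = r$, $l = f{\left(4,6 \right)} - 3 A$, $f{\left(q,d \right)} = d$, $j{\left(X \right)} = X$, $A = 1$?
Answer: $36$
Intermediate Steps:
$l = 3$ ($l = 6 - 3 = 3$)
$K{\left(r,E \right)} = 3 + r$
$K^{2}{\left(l,j{\left(-4 \right)} \right)} = \left(3 + 3\right)^{2} = 6^{2} = 36$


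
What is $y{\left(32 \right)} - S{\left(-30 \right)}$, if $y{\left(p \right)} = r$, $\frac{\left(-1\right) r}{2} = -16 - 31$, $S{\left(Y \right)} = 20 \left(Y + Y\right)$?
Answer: $1294$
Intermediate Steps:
$S{\left(Y \right)} = 40 Y$ ($S{\left(Y \right)} = 20 \cdot 2 Y = 40 Y$)
$r = 94$ ($r = - 2 \left(-16 - 31\right) = \left(-2\right) \left(-47\right) = 94$)
$y{\left(p \right)} = 94$
$y{\left(32 \right)} - S{\left(-30 \right)} = 94 - 40 \left(-30\right) = 94 - -1200 = 94 + 1200 = 1294$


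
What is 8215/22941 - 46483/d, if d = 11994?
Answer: -322611931/91718118 ≈ -3.5174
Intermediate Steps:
8215/22941 - 46483/d = 8215/22941 - 46483/11994 = -322611931/91718118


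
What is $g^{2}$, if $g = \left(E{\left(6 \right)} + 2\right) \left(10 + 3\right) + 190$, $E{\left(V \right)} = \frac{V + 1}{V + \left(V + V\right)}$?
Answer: $\frac{15832441}{324} \approx 48866.0$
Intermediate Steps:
$E{\left(V \right)} = \frac{1 + V}{3 V}$ ($E{\left(V \right)} = \frac{1 + V}{V + 2 V} = \frac{1 + V}{3 V}$)
$g = \frac{3979}{18}$ ($g = \left(\frac{1 + 6}{3 \cdot 6} + 2\right) \left(10 + 3\right) + 190 = \left(\frac{1}{3} \cdot \frac{1}{6} \cdot 7 + 2\right) 13 + 190 = \left(\frac{7}{18} + 2\right) 13 + 190 = \frac{43}{18} \cdot 13 + 190 = \frac{559}{18} + 190 = \frac{3979}{18} \approx 221.06$)
$g^{2} = \left(\frac{3979}{18}\right)^{2} = \frac{15832441}{324}$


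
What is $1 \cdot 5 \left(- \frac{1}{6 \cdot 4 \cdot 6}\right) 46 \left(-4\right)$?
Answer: $\frac{115}{18} \approx 6.3889$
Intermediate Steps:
$1 \cdot 5 \left(- \frac{1}{6 \cdot 4 \cdot 6}\right) 46 \left(-4\right) = 5 \left(- \frac{1}{24 \cdot 6}\right) 46 \left(-4\right) = 5 \left(- \frac{1}{144}\right) 46 \left(-4\right) = \left(- \frac{5}{144}\right) 46 \left(-4\right) = \left(- \frac{115}{72}\right) \left(-4\right) = \frac{115}{18}$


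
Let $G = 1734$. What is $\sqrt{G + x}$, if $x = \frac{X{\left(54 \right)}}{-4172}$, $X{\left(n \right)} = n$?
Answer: $\frac{\sqrt{7545264342}}{2086} \approx 41.641$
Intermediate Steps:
$x = - \frac{27}{2086}$ ($x = \frac{54}{-4172} = 54 \left(- \frac{1}{4172}\right) = - \frac{27}{2086} \approx -0.012943$)
$\sqrt{G + x} = \sqrt{1734 - \frac{27}{2086}} = \sqrt{\frac{3617097}{2086}} = \frac{\sqrt{7545264342}}{2086}$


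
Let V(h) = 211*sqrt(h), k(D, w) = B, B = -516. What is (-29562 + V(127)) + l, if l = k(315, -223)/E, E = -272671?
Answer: -8060699586/272671 + 211*sqrt(127) ≈ -27184.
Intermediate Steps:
k(D, w) = -516
l = 516/272671 (l = -516/(-272671) = -516*(-1/272671) = 516/272671 ≈ 0.0018924)
(-29562 + V(127)) + l = (-29562 + 211*sqrt(127)) + 516/272671 = -8060699586/272671 + 211*sqrt(127)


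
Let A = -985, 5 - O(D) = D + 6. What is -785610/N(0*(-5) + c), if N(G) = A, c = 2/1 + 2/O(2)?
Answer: 157122/197 ≈ 797.57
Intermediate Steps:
O(D) = -1 - D (O(D) = 5 - (D + 6) = 5 - (6 + D) = 5 + (-6 - D) = -1 - D)
c = 4/3 (c = 2/1 + 2/(-1 - 1*2) = 2*1 + 2/(-1 - 2) = 2 + 2/(-3) = 2 + 2*(-⅓) = 2 - ⅔ = 4/3 ≈ 1.3333)
N(G) = -985
-785610/N(0*(-5) + c) = -785610/(-985) = -785610*(-1/985) = 157122/197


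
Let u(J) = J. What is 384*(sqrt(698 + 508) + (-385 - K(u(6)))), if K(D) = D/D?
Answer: -148224 + 1152*sqrt(134) ≈ -1.3489e+5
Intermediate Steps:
K(D) = 1
384*(sqrt(698 + 508) + (-385 - K(u(6)))) = 384*(sqrt(698 + 508) + (-385 - 1*1)) = 384*(sqrt(1206) + (-385 - 1)) = 384*(3*sqrt(134) - 386) = 384*(-386 + 3*sqrt(134)) = -148224 + 1152*sqrt(134)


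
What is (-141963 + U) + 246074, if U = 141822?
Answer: 245933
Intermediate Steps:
(-141963 + U) + 246074 = (-141963 + 141822) + 246074 = -141 + 246074 = 245933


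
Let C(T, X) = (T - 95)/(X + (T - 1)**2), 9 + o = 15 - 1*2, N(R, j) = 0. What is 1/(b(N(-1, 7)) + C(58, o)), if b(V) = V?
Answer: -3253/37 ≈ -87.919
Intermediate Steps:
o = 4 (o = -9 + (15 - 1*2) = -9 + (15 - 2) = -9 + 13 = 4)
C(T, X) = (-95 + T)/(X + (-1 + T)**2)
1/(b(N(-1, 7)) + C(58, o)) = 1/(0 + (-95 + 58)/(4 + (-1 + 58)**2)) = 1/(0 - 37/(4 + 57**2)) = 1/(0 - 37/(4 + 3249)) = 1/(0 - 37/3253) = 1/(-37/3253) = -3253/37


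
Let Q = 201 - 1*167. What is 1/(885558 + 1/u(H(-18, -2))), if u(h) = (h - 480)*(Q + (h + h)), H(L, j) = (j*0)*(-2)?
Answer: 16320/14452306559 ≈ 1.1292e-6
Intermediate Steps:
H(L, j) = 0 (H(L, j) = 0*(-2) = 0)
Q = 34 (Q = 201 - 167 = 34)
u(h) = (-480 + h)*(34 + 2*h) (u(h) = (h - 480)*(34 + (h + h)) = (-480 + h)*(34 + 2*h))
1/(885558 + 1/u(H(-18, -2))) = 1/(885558 + 1/(-16320 - 926*0 + 2*0**2)) = 1/(885558 + 1/(-16320 + 0 + 2*0)) = 1/(885558 + 1/(-16320 + 0 + 0)) = 1/(885558 + 1/(-16320)) = 1/(885558 - 1/16320) = 1/(14452306559/16320) = 16320/14452306559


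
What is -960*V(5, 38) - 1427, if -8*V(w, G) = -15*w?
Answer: -10427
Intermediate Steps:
V(w, G) = 15*w/8 (V(w, G) = -(-15)*w/8 = 15*w/8)
-960*V(5, 38) - 1427 = -1800*5 - 1427 = -960*75/8 - 1427 = -9000 - 1427 = -10427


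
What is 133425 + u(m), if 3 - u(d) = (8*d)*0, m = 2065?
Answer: 133428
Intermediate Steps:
u(d) = 3 (u(d) = 3 - 8*d*0 = 3 - 1*0 = 3 + 0 = 3)
133425 + u(m) = 133425 + 3 = 133428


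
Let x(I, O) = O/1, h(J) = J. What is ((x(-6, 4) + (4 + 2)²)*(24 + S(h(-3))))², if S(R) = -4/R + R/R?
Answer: 9985600/9 ≈ 1.1095e+6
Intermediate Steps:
x(I, O) = O (x(I, O) = O*1 = O)
S(R) = 1 - 4/R (S(R) = -4/R + 1 = 1 - 4/R)
((x(-6, 4) + (4 + 2)²)*(24 + S(h(-3))))² = ((4 + (4 + 2)²)*(24 + (-4 - 3)/(-3)))² = ((4 + 6²)*(24 - ⅓*(-7)))² = ((4 + 36)*(24 + 7/3))² = (40*(79/3))² = (3160/3)² = 9985600/9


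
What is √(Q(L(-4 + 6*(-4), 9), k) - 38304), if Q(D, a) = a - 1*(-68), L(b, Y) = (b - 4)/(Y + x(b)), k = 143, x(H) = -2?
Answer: I*√38093 ≈ 195.17*I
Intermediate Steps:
L(b, Y) = (-4 + b)/(-2 + Y) (L(b, Y) = (b - 4)/(Y - 2) = (-4 + b)/(-2 + Y))
Q(D, a) = 68 + a (Q(D, a) = a + 68 = 68 + a)
√(Q(L(-4 + 6*(-4), 9), k) - 38304) = √((68 + 143) - 38304) = √(211 - 38304) = √(-38093) = I*√38093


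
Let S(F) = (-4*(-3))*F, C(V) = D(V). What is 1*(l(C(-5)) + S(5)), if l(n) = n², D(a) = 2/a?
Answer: 1504/25 ≈ 60.160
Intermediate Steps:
C(V) = 2/V
S(F) = 12*F
1*(l(C(-5)) + S(5)) = 1*((2/(-5))² + 12*5) = 1*((2*(-⅕))² + 60) = 1*((-⅖)² + 60) = 1*(4/25 + 60) = 1*(1504/25) = 1504/25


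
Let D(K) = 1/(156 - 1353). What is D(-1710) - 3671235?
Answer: -4394468296/1197 ≈ -3.6712e+6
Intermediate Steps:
D(K) = -1/1197 (D(K) = 1/(-1197) = -1/1197)
D(-1710) - 3671235 = -1/1197 - 3671235 = -4394468296/1197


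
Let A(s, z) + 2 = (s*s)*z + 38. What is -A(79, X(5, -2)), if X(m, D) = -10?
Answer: 62374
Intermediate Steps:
A(s, z) = 36 + z*s² (A(s, z) = -2 + ((s*s)*z + 38) = -2 + (s²*z + 38) = -2 + (z*s² + 38) = -2 + (38 + z*s²) = 36 + z*s²)
-A(79, X(5, -2)) = -(36 - 10*79²) = -(36 - 10*6241) = -(36 - 62410) = -1*(-62374) = 62374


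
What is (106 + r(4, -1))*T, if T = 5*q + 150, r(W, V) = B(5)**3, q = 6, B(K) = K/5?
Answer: 19260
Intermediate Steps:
B(K) = K/5 (B(K) = K*(1/5) = K/5)
r(W, V) = 1 (r(W, V) = ((1/5)*5)**3 = 1**3 = 1)
T = 180 (T = 5*6 + 150 = 30 + 150 = 180)
(106 + r(4, -1))*T = (106 + 1)*180 = 107*180 = 19260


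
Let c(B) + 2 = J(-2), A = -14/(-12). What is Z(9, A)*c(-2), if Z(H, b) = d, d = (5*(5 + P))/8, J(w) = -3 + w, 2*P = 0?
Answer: -175/8 ≈ -21.875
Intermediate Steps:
P = 0 (P = (½)*0 = 0)
A = 7/6 (A = -14*(-1/12) = 7/6 ≈ 1.1667)
c(B) = -7 (c(B) = -2 + (-3 - 2) = -2 - 5 = -7)
d = 25/8 (d = (5*(5 + 0))/8 = (5*5)*(⅛) = 25*(⅛) = 25/8 ≈ 3.1250)
Z(H, b) = 25/8
Z(9, A)*c(-2) = (25/8)*(-7) = -175/8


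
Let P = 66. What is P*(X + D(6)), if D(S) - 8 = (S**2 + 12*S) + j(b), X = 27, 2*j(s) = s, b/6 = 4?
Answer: 10230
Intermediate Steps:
b = 24 (b = 6*4 = 24)
j(s) = s/2
D(S) = 20 + S**2 + 12*S (D(S) = 8 + ((S**2 + 12*S) + (1/2)*24) = 8 + ((S**2 + 12*S) + 12) = 8 + (12 + S**2 + 12*S) = 20 + S**2 + 12*S)
P*(X + D(6)) = 66*(27 + (20 + 6**2 + 12*6)) = 66*(27 + (20 + 36 + 72)) = 66*(27 + 128) = 66*155 = 10230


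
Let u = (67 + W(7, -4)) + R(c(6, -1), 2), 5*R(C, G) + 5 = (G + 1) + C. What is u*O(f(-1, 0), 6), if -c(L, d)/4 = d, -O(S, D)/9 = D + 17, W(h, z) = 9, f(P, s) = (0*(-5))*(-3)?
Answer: -79074/5 ≈ -15815.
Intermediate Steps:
f(P, s) = 0 (f(P, s) = 0*(-3) = 0)
O(S, D) = -153 - 9*D (O(S, D) = -9*(D + 17) = -9*(17 + D) = -153 - 9*D)
c(L, d) = -4*d
R(C, G) = -⅘ + C/5 + G/5 (R(C, G) = -1 + ((G + 1) + C)/5 = -1 + ((1 + G) + C)/5 = -1 + (1 + C + G)/5 = -1 + (⅕ + C/5 + G/5) = -⅘ + C/5 + G/5)
u = 382/5 (u = (67 + 9) + (-⅘ + (-4*(-1))/5 + (⅕)*2) = 76 + (-⅘ + (⅕)*4 + ⅖) = 76 + (-⅘ + ⅘ + ⅖) = 76 + ⅖ = 382/5 ≈ 76.400)
u*O(f(-1, 0), 6) = 382*(-153 - 9*6)/5 = 382*(-153 - 54)/5 = (382/5)*(-207) = -79074/5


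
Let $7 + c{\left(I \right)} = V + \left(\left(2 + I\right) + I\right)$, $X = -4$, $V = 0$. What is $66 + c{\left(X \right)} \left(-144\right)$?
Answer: $1938$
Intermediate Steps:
$c{\left(I \right)} = -5 + 2 I$ ($c{\left(I \right)} = -7 + \left(0 + \left(\left(2 + I\right) + I\right)\right) = -7 + \left(0 + \left(2 + 2 I\right)\right) = -7 + \left(2 + 2 I\right) = -5 + 2 I$)
$66 + c{\left(X \right)} \left(-144\right) = 66 + \left(-5 + 2 \left(-4\right)\right) \left(-144\right) = 66 + \left(-5 - 8\right) \left(-144\right) = 66 - -1872 = 66 + 1872 = 1938$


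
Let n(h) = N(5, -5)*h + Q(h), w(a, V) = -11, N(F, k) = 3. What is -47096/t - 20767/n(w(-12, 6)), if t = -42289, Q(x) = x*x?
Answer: -874071215/3721432 ≈ -234.88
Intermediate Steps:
Q(x) = x²
n(h) = h² + 3*h (n(h) = 3*h + h² = h² + 3*h)
-47096/t - 20767/n(w(-12, 6)) = -47096/(-42289) - 20767*(-1/(11*(3 - 11))) = -47096*(-1/42289) - 20767/((-11*(-8))) = 47096/42289 - 20767/88 = -874071215/3721432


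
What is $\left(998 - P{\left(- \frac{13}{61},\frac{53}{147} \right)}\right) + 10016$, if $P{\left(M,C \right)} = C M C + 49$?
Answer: $\frac{14453540302}{1318149} \approx 10965.0$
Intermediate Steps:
$P{\left(M,C \right)} = 49 + M C^{2}$ ($P{\left(M,C \right)} = M C^{2} + 49 = 49 + M C^{2}$)
$\left(998 - P{\left(- \frac{13}{61},\frac{53}{147} \right)}\right) + 10016 = \left(998 - \left(49 + - \frac{13}{61} \left(\frac{53}{147}\right)^{2}\right)\right) + 10016 = \left(998 - \left(49 + \left(-13\right) \frac{1}{61} \left(53 \cdot \frac{1}{147}\right)^{2}\right)\right) + 10016 = \left(998 - \left(49 - \frac{13 \left(\frac{53}{147}\right)^{2}}{61}\right)\right) + 10016 = \left(998 - \left(49 - \frac{36517}{1318149}\right)\right) + 10016 = \left(998 - \frac{64552784}{1318149}\right) + 10016 = \frac{1250959918}{1318149} + 10016 = \frac{14453540302}{1318149}$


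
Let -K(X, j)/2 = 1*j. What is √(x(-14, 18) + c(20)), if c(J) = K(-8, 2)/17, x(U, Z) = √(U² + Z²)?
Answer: √(-68 + 578*√130)/17 ≈ 4.7506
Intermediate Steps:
K(X, j) = -2*j
c(J) = -4/17 (c(J) = -2*2/17 = -4*1/17 = -4/17)
√(x(-14, 18) + c(20)) = √(√((-14)² + 18²) - 4/17) = √(√(196 + 324) - 4/17) = √(√520 - 4/17) = √(2*√130 - 4/17) = √(-4/17 + 2*√130)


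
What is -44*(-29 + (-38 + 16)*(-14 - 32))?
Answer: -43252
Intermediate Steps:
-44*(-29 + (-38 + 16)*(-14 - 32)) = -44*(-29 - 22*(-46)) = -44*(-29 + 1012) = -44*983 = -43252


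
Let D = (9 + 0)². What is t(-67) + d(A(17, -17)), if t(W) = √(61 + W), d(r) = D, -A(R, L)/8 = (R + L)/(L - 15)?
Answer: 81 + I*√6 ≈ 81.0 + 2.4495*I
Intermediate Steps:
D = 81 (D = 9² = 81)
A(R, L) = -8*(L + R)/(-15 + L) (A(R, L) = -8*(R + L)/(L - 15) = -8*(L + R)/(-15 + L))
d(r) = 81
t(-67) + d(A(17, -17)) = √(61 - 67) + 81 = √(-6) + 81 = I*√6 + 81 = 81 + I*√6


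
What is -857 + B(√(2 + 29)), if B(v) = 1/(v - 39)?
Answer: -1276969/1490 - √31/1490 ≈ -857.03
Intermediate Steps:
B(v) = 1/(-39 + v)
-857 + B(√(2 + 29)) = -857 + 1/(-39 + √(2 + 29)) = -857 + 1/(-39 + √31)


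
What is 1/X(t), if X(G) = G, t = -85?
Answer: -1/85 ≈ -0.011765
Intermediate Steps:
1/X(t) = 1/(-85) = -1/85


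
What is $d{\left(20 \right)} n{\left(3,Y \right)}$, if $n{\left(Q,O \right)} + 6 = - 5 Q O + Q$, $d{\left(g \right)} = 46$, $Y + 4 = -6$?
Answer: $6762$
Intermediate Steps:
$Y = -10$ ($Y = -4 - 6 = -10$)
$n{\left(Q,O \right)} = -6 + Q - 5 O Q$ ($n{\left(Q,O \right)} = -6 + \left(- 5 Q O + Q\right) = -6 - \left(- Q + 5 O Q\right) = -6 + Q - 5 O Q$)
$d{\left(20 \right)} n{\left(3,Y \right)} = 46 \left(-6 + 3 - \left(-50\right) 3\right) = 46 \left(-6 + 3 + 150\right) = 46 \cdot 147 = 6762$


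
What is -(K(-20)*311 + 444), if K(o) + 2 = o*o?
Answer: -124222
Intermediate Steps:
K(o) = -2 + o**2 (K(o) = -2 + o*o = -2 + o**2)
-(K(-20)*311 + 444) = -((-2 + (-20)**2)*311 + 444) = -((-2 + 400)*311 + 444) = -(398*311 + 444) = -(123778 + 444) = -1*124222 = -124222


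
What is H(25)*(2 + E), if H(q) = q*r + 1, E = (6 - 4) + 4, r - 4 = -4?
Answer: 8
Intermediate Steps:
r = 0 (r = 4 - 4 = 0)
E = 6 (E = 2 + 4 = 6)
H(q) = 1 (H(q) = q*0 + 1 = 0 + 1 = 1)
H(25)*(2 + E) = 1*(2 + 6) = 1*8 = 8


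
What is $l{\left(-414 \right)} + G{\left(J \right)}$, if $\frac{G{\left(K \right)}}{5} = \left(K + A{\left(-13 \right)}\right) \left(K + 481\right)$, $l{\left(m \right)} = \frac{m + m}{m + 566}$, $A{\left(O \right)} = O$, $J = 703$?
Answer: $\frac{155222193}{38} \approx 4.0848 \cdot 10^{6}$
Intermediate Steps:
$l{\left(m \right)} = \frac{2 m}{566 + m}$
$G{\left(K \right)} = 5 \left(-13 + K\right) \left(481 + K\right)$ ($G{\left(K \right)} = 5 \left(K - 13\right) \left(K + 481\right) = 5 \left(-13 + K\right) \left(481 + K\right)$)
$l{\left(-414 \right)} + G{\left(J \right)} = 2 \left(-414\right) \frac{1}{566 - 414} + \left(-31265 + 5 \cdot 703^{2} + 2340 \cdot 703\right) = 2 \left(-414\right) \frac{1}{152} + \left(-31265 + 5 \cdot 494209 + 1645020\right) = 2 \left(-414\right) \frac{1}{152} + \left(-31265 + 2471045 + 1645020\right) = - \frac{207}{38} + 4084800 = \frac{155222193}{38}$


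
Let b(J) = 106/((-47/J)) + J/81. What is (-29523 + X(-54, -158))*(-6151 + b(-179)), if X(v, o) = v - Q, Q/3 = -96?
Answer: 213696214888/1269 ≈ 1.6840e+8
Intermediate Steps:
Q = -288 (Q = 3*(-96) = -288)
b(J) = -8539*J/3807 (b(J) = 106*(-J/47) + J*(1/81) = -106*J/47 + J/81 = -8539*J/3807)
X(v, o) = 288 + v (X(v, o) = v - 1*(-288) = v + 288 = 288 + v)
(-29523 + X(-54, -158))*(-6151 + b(-179)) = (-29523 + (288 - 54))*(-6151 - 8539/3807*(-179)) = (-29523 + 234)*(-6151 + 1528481/3807) = -29289*(-21888376/3807) = 213696214888/1269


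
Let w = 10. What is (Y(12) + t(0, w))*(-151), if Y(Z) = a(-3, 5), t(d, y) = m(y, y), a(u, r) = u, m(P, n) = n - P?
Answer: 453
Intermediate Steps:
t(d, y) = 0 (t(d, y) = y - y = 0)
Y(Z) = -3
(Y(12) + t(0, w))*(-151) = (-3 + 0)*(-151) = -3*(-151) = 453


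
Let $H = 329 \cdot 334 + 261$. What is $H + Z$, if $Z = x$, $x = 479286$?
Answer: $589433$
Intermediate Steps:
$Z = 479286$
$H = 110147$ ($H = 109886 + 261 = 110147$)
$H + Z = 110147 + 479286 = 589433$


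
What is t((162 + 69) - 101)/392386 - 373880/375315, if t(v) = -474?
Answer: -14688317699/14726835159 ≈ -0.99738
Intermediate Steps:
t((162 + 69) - 101)/392386 - 373880/375315 = -474/392386 - 373880/375315 = -474*1/392386 - 373880*1/375315 = -237/196193 - 74776/75063 = -14688317699/14726835159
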